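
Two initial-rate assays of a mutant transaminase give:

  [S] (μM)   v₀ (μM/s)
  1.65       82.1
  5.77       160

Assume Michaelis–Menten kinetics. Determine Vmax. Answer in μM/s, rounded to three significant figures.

In reciprocal form, 1/v = (Km/Vmax)·(1/[S]) + 1/Vmax. The two points give (1/[S], 1/v) = (0.6061, 0.01218) and (0.1733, 0.006250).
Slope = (0.01218 − 0.006250)/(0.6061 − 0.1733) = 0.01370; intercept = 0.01218 − 0.01370×0.6061 = 0.003875.
Vmax = 1/intercept = 258 μM/s; Km = slope × Vmax = 0.01370 × 258 = 3.54 μM.

258 μM/s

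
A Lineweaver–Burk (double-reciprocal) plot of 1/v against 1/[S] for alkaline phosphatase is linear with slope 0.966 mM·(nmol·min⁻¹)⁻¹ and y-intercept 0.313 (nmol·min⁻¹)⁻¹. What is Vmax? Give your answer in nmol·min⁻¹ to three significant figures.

The y-intercept of a Lineweaver–Burk plot equals 1/Vmax, so Vmax = 1/0.313 = 3.19 nmol·min⁻¹.

3.19 nmol·min⁻¹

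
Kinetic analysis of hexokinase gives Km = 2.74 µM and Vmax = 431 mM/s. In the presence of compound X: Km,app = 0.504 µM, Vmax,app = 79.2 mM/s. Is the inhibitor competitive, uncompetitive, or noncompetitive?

uncompetitive

Both Km and Vmax decrease by the same factor (~5.44-fold) — characteristic of uncompetitive inhibition.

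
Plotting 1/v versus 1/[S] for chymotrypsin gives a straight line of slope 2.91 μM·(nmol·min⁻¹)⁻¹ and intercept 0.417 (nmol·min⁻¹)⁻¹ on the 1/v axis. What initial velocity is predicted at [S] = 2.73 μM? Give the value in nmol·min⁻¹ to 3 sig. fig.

The y-intercept is 1/Vmax, so Vmax = 1/0.417 = 2.40 nmol·min⁻¹.
The slope is Km/Vmax, so Km = 2.91 × 2.40 = 6.98 μM.
Then v = 2.40 × 2.73/(6.98 + 2.73) = 0.674 nmol·min⁻¹.

0.674 nmol·min⁻¹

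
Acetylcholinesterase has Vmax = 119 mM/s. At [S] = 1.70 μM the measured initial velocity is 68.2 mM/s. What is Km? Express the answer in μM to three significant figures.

From v = Vmax[S]/(Km+[S]), Km = [S](Vmax − v)/v.
Km = 1.70 × (119 − 68.2) / 68.2 = 86.36/68.2 = 1.27 μM.

1.27 μM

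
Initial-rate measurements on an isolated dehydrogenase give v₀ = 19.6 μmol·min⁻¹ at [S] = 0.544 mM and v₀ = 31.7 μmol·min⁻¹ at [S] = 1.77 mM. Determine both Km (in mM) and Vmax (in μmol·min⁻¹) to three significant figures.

In reciprocal form, 1/v = (Km/Vmax)·(1/[S]) + 1/Vmax. The two points give (1/[S], 1/v) = (1.838, 0.05102) and (0.5650, 0.03155).
Slope = (0.05102 − 0.03155)/(1.838 − 0.5650) = 0.01530; intercept = 0.05102 − 0.01530×1.838 = 0.02290.
Vmax = 1/intercept = 43.7 μmol·min⁻¹; Km = slope × Vmax = 0.01530 × 43.7 = 0.668 mM.

Km = 0.668 mM; Vmax = 43.7 μmol·min⁻¹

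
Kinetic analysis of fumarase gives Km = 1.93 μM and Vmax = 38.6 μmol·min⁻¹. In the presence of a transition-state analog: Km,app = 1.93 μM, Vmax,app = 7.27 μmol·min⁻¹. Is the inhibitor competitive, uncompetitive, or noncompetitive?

Vmax decreases (38.6 → 7.27 μmol·min⁻¹) while Km is unchanged — pure noncompetitive inhibition.

noncompetitive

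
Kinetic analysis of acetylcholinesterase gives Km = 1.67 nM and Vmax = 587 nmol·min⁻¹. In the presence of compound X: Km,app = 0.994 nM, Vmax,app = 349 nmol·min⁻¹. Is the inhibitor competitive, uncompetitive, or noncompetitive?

Both Km and Vmax decrease by the same factor (~1.68-fold) — characteristic of uncompetitive inhibition.

uncompetitive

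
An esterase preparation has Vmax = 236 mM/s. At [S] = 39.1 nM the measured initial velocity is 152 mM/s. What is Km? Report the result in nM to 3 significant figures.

21.6 nM

From v = Vmax[S]/(Km+[S]), Km = [S](Vmax − v)/v.
Km = 39.1 × (236 − 152) / 152 = 3284/152 = 21.6 nM.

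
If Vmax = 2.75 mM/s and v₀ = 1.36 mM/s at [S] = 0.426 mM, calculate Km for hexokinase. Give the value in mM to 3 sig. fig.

v/Vmax = 1.36/2.75 = 0.4945 = [S]/(Km+[S]).
So Km + [S] = [S]/0.4945 = 0.8614 mM, giving Km = 0.8614 − 0.426 = 0.435 mM.

0.435 mM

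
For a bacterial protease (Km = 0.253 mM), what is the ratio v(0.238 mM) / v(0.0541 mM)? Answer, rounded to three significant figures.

2.75

Since Vmax cancels, v₂/v₁ = [S]₂(Km+[S]₁) / [S]₁(Km+[S]₂).
= 0.238×(0.253+0.0541) / (0.0541×(0.253+0.238)) = 0.07309/0.02656 = 2.75.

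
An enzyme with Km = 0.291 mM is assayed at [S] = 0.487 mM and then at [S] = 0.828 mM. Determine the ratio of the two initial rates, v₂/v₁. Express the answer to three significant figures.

1.18

Since Vmax cancels, v₂/v₁ = [S]₂(Km+[S]₁) / [S]₁(Km+[S]₂).
= 0.828×(0.291+0.487) / (0.487×(0.291+0.828)) = 0.6442/0.5450 = 1.18.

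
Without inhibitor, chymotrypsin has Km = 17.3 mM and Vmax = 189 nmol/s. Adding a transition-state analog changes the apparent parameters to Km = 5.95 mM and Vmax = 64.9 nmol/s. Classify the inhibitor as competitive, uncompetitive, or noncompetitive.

Both Km and Vmax decrease by the same factor (~2.91-fold) — characteristic of uncompetitive inhibition.

uncompetitive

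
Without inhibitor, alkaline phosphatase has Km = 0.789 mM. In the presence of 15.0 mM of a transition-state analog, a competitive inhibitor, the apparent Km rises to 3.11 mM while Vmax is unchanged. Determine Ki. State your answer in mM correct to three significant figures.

Competitive: Km,app = α·Km with α = 1 + [I]/Ki.
α = Km,app/Km = 3.11/0.789 = 3.942.
Ki = [I]/(α − 1) = 15.0/2.942 = 5.10 mM.

5.10 mM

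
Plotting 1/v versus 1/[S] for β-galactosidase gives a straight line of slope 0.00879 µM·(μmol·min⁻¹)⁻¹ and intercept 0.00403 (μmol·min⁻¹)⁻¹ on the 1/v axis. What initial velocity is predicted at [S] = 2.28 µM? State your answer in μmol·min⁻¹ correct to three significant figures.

127 μmol·min⁻¹

The y-intercept is 1/Vmax, so Vmax = 1/0.00403 = 248 μmol·min⁻¹.
The slope is Km/Vmax, so Km = 0.00879 × 248 = 2.18 µM.
Then v = 248 × 2.28/(2.18 + 2.28) = 127 μmol·min⁻¹.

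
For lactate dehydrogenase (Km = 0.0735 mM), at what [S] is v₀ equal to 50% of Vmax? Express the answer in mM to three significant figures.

0.0735 mM

v/Vmax = [S]/(Km+[S]) = 0.5, so [S] = Km·0.5/(1 − 0.5) = 0.0735 × 1.000.
[S] = 0.0735 mM.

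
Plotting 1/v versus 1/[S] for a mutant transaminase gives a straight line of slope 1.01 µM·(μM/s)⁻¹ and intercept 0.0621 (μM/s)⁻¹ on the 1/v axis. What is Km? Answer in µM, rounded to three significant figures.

y-intercept = 1/Vmax ⇒ Vmax = 16.1 μM/s; slope = Km/Vmax ⇒ Km = slope × Vmax.
Km = 1.01 × 16.1 = 16.3 µM.

16.3 µM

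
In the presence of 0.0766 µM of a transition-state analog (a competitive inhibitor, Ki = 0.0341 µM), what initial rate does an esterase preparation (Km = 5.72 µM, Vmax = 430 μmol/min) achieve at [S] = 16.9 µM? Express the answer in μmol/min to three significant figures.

α = 1 + [I]/Ki = 1 + 0.0766/0.0341 = 3.246.
For a competitive inhibitor, Vmax is unchanged and the apparent Km becomes α·Km: Km,app = 18.6 µM, Vmax,app = 430 μmol/min.
v = Vmax,app·[S]/(Km,app + [S]) = 430 × 16.9/(18.6 + 16.9) = 205 μmol/min.

205 μmol/min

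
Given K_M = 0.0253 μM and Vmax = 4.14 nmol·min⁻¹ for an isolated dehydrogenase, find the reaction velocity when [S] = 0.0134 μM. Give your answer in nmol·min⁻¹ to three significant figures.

v = Vmax·[S]/(Km + [S]) = 4.14 × 0.0134 / (0.0253 + 0.0134)
  = 0.05548 / 0.03870 = 1.43 nmol·min⁻¹.

1.43 nmol·min⁻¹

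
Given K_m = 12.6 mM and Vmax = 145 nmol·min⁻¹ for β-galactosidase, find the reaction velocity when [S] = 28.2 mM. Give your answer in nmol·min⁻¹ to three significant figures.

100 nmol·min⁻¹

v = Vmax·[S]/(Km + [S]) = 145 × 28.2 / (12.6 + 28.2)
  = 4089 / 40.80 = 100 nmol·min⁻¹.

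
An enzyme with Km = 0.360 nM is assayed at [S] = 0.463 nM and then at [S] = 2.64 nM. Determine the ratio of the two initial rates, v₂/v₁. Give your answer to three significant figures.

1.56

Since Vmax cancels, v₂/v₁ = [S]₂(Km+[S]₁) / [S]₁(Km+[S]₂).
= 2.64×(0.360+0.463) / (0.463×(0.360+2.64)) = 2.173/1.389 = 1.56.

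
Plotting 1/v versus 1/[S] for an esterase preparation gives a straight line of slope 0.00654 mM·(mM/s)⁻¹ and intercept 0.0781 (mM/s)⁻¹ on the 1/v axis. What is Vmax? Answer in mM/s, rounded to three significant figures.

12.8 mM/s

The y-intercept of a Lineweaver–Burk plot equals 1/Vmax, so Vmax = 1/0.0781 = 12.8 mM/s.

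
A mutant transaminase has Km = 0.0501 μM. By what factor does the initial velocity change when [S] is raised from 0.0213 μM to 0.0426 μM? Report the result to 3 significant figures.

The fractional saturations are [S]/(Km+[S]) = 0.0213/0.07140 = 0.2983 and 0.0426/0.09270 = 0.4595.
v₂/v₁ is just their ratio: 0.4595/0.2983 = 1.54.

1.54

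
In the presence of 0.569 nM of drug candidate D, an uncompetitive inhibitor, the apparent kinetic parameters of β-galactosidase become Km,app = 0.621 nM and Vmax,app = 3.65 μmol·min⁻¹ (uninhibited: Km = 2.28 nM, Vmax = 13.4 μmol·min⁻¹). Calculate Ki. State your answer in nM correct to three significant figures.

Uncompetitive: Vmax,app = Vmax/α (and Km,app = Km/α) with α = 1 + [I]/Ki.
α = Vmax/Vmax,app = 13.4/3.65 = 3.671.
Ki = [I]/(α − 1) = 0.569/2.671 = 0.213 nM.

0.213 nM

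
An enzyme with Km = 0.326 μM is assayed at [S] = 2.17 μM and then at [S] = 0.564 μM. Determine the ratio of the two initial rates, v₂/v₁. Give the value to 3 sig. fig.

The fractional saturations are [S]/(Km+[S]) = 2.17/2.496 = 0.8694 and 0.564/0.8900 = 0.6337.
v₂/v₁ is just their ratio: 0.6337/0.8694 = 0.729.

0.729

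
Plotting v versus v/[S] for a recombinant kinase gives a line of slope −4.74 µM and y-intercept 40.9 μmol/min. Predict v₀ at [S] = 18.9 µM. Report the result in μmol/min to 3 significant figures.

In the Eadie–Hofstee form v = Vmax − Km·(v/[S]), the slope is −Km and the intercept is Vmax, so Km = 4.74 µM and Vmax = 40.9 μmol/min.
v = 40.9 × 18.9/(4.74 + 18.9) = 32.7 μmol/min.

32.7 μmol/min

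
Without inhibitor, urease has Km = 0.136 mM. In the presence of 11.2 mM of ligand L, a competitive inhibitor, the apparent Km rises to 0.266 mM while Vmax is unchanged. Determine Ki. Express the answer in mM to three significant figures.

11.7 mM

Competitive: Km,app = α·Km with α = 1 + [I]/Ki.
α = Km,app/Km = 0.266/0.136 = 1.956.
Since α = 1 + [I]/Ki, [I]/Ki = 1.956 − 1 = 0.9559 and Ki = 11.2/0.9559 = 11.7 mM.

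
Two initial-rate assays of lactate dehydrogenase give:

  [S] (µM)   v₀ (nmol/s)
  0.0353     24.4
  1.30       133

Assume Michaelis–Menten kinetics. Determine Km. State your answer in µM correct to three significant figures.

From v = Vmax[S]/(Km+[S]), each point gives Vmax = v(Km+[S])/[S].
Equating: 24.4(Km+0.0353)/0.0353 = 133(Km+1.30)/1.30.
691.2·Km + 24.4 = 102.3·Km + 133, so (691.2 − 102.3)·Km = 133 − 24.4.
Km = 108.6/588.9 = 0.184 µM; then Vmax = 24.4(0.184+0.0353)/0.0353 = 152 nmol/s.

0.184 µM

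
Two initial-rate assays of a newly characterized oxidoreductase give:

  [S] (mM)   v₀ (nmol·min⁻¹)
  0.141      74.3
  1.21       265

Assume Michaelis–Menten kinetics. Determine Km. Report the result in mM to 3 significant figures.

0.619 mM

From v = Vmax[S]/(Km+[S]), each point gives Vmax = v(Km+[S])/[S].
Equating: 74.3(Km+0.141)/0.141 = 265(Km+1.21)/1.21.
527.0·Km + 74.3 = 219.0·Km + 265, so (527.0 − 219.0)·Km = 265 − 74.3.
Km = 190.7/307.9 = 0.619 mM; then Vmax = 74.3(0.619+0.141)/0.141 = 401 nmol·min⁻¹.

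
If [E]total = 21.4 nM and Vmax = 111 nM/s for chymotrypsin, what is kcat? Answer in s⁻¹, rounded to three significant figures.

5.19 s⁻¹

kcat = Vmax/[E]total = 111 nM/s / 21.4 nM = 5.19 s⁻¹.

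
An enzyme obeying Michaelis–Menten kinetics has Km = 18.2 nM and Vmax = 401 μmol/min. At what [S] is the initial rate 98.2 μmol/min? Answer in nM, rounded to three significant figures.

The required fractional saturation is v/Vmax = 98.2/401 = 0.2449.
Then [S]/(Km+[S]) = 0.2449 ⇒ [S] = 18.2 × 0.2449/(1 − 0.2449) = 5.90 nM.

5.90 nM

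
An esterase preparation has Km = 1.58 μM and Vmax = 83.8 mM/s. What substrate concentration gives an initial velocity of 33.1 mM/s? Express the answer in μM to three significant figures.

The required fractional saturation is v/Vmax = 33.1/83.8 = 0.3950.
Then [S]/(Km+[S]) = 0.3950 ⇒ [S] = 1.58 × 0.3950/(1 − 0.3950) = 1.03 μM.

1.03 μM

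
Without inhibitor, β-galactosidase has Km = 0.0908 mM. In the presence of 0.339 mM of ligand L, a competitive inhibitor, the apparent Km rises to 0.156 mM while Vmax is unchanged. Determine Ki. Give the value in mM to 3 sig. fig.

0.472 mM

Competitive: Km,app = α·Km with α = 1 + [I]/Ki.
α = Km,app/Km = 0.156/0.0908 = 1.718.
Since α = 1 + [I]/Ki, [I]/Ki = 1.718 − 1 = 0.7181 and Ki = 0.339/0.7181 = 0.472 mM.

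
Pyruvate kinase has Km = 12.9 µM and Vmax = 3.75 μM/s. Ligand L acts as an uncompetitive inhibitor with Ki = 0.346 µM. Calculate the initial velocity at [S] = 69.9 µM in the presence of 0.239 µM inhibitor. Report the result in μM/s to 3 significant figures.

2.00 μM/s

α = 1 + [I]/Ki = 1 + 0.239/0.346 = 1.691.
For an uncompetitive inhibitor, both parameters are divided by α, giving Vmax/α and Km/α: Km,app = 7.63 µM, Vmax,app = 2.22 μM/s.
v = Vmax,app·[S]/(Km,app + [S]) = 2.22 × 69.9/(7.63 + 69.9) = 2.00 μM/s.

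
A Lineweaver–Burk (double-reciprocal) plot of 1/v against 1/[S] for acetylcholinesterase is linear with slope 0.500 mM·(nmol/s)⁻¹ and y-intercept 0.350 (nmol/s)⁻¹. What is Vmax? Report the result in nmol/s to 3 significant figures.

The y-intercept of a Lineweaver–Burk plot equals 1/Vmax, so Vmax = 1/0.350 = 2.86 nmol/s.

2.86 nmol/s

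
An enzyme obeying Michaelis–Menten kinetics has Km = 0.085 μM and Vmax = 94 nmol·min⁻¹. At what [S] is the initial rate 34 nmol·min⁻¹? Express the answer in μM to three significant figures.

0.0482 μM

Rearranging v = Vmax[S]/(Km+[S]) gives [S] = Km·v/(Vmax − v).
[S] = 0.085 × 34 / (94 − 34) = 2.890/60.00 = 0.0482 μM.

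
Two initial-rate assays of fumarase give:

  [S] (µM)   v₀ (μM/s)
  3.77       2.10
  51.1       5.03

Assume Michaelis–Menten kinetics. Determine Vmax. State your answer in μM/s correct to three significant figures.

5.66 μM/s

In reciprocal form, 1/v = (Km/Vmax)·(1/[S]) + 1/Vmax. The two points give (1/[S], 1/v) = (0.2653, 0.4762) and (0.01957, 0.1988).
Slope = (0.4762 − 0.1988)/(0.2653 − 0.01957) = 1.129; intercept = 0.4762 − 1.129×0.2653 = 0.1767.
Vmax = 1/intercept = 5.66 μM/s; Km = slope × Vmax = 1.129 × 5.66 = 6.39 µM.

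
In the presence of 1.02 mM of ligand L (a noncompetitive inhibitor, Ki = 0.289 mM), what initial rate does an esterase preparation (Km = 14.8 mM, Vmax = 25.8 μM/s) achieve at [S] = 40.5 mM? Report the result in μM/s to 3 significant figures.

4.17 μM/s

α = 1 + [I]/Ki = 1 + 1.02/0.289 = 4.529.
For a noncompetitive inhibitor, Vmax is reduced to Vmax/α while Km is unchanged: Km,app = 14.8 mM, Vmax,app = 5.70 μM/s.
v = Vmax,app·[S]/(Km,app + [S]) = 5.70 × 40.5/(14.8 + 40.5) = 4.17 μM/s.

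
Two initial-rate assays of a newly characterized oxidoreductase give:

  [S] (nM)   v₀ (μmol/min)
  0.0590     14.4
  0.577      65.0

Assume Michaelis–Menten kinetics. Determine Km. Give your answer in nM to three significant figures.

0.385 nM

From v = Vmax[S]/(Km+[S]), each point gives Vmax = v(Km+[S])/[S].
Equating: 14.4(Km+0.0590)/0.0590 = 65.0(Km+0.577)/0.577.
244.1·Km + 14.4 = 112.7·Km + 65.0, so (244.1 − 112.7)·Km = 65.0 − 14.4.
Km = 50.60/131.4 = 0.385 nM; then Vmax = 14.4(0.385+0.0590)/0.0590 = 108 μmol/min.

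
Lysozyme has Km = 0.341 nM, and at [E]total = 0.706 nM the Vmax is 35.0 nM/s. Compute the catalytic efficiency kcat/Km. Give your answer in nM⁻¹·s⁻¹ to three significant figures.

kcat = Vmax/[E]total = 35.0/0.706 = 49.6 s⁻¹.
kcat/Km = 49.6/0.341 = 145 nM⁻¹·s⁻¹.

145 nM⁻¹·s⁻¹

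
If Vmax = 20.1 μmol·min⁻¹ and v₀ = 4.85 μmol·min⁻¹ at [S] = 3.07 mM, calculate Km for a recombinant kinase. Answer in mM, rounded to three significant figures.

9.65 mM

From v = Vmax[S]/(Km+[S]), Km = [S](Vmax − v)/v.
Km = 3.07 × (20.1 − 4.85) / 4.85 = 46.82/4.85 = 9.65 mM.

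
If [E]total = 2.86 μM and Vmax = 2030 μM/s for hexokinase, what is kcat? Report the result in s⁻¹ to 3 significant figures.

kcat = Vmax/[E]total = 2030 μM/s / 2.86 μM = 710 s⁻¹.

710 s⁻¹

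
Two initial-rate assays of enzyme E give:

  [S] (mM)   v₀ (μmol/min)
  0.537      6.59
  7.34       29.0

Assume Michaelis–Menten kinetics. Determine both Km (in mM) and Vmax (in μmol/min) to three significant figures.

In reciprocal form, 1/v = (Km/Vmax)·(1/[S]) + 1/Vmax. The two points give (1/[S], 1/v) = (1.862, 0.1517) and (0.1362, 0.03448).
Slope = (0.1517 − 0.03448)/(1.862 − 0.1362) = 0.06794; intercept = 0.1517 − 0.06794×1.862 = 0.02523.
Vmax = 1/intercept = 39.6 μmol/min; Km = slope × Vmax = 0.06794 × 39.6 = 2.69 mM.

Km = 2.69 mM; Vmax = 39.6 μmol/min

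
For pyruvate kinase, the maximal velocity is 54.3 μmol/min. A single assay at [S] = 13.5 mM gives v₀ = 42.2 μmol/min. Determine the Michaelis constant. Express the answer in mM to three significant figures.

3.87 mM

From v = Vmax[S]/(Km+[S]), Km = [S](Vmax − v)/v.
Km = 13.5 × (54.3 − 42.2) / 42.2 = 163.3/42.2 = 3.87 mM.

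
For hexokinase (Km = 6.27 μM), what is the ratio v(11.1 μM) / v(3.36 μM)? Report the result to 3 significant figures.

1.83

The fractional saturations are [S]/(Km+[S]) = 3.36/9.630 = 0.3489 and 11.1/17.37 = 0.6390.
v₂/v₁ is just their ratio: 0.6390/0.3489 = 1.83.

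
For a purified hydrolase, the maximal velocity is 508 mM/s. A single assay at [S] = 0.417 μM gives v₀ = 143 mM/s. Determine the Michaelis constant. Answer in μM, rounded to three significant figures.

v/Vmax = 143/508 = 0.2815 = [S]/(Km+[S]).
So Km + [S] = [S]/0.2815 = 1.481 μM, giving Km = 1.481 − 0.417 = 1.06 μM.

1.06 μM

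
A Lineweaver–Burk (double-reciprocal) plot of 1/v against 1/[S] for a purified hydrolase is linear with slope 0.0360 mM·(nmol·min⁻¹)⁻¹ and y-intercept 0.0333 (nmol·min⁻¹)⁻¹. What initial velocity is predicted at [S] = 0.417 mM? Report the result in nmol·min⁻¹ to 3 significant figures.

8.36 nmol·min⁻¹

The y-intercept is 1/Vmax, so Vmax = 1/0.0333 = 30.0 nmol·min⁻¹.
The slope is Km/Vmax, so Km = 0.0360 × 30.0 = 1.08 mM.
Then v = 30.0 × 0.417/(1.08 + 0.417) = 8.36 nmol·min⁻¹.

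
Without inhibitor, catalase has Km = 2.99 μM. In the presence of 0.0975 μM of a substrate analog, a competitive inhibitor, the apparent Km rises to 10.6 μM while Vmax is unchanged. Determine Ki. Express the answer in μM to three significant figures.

Competitive: Km,app = α·Km with α = 1 + [I]/Ki.
α = Km,app/Km = 10.6/2.99 = 3.545.
Ki = [I]/(α − 1) = 0.0975/2.545 = 0.0383 μM.

0.0383 μM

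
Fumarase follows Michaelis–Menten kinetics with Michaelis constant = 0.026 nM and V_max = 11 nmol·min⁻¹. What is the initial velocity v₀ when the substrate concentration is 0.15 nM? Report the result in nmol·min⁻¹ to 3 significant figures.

9.38 nmol·min⁻¹

[S]/(Km+[S]) = 0.15/0.1760 = 0.8523, the fractional saturation.
v = 0.8523 × Vmax = 0.8523 × 11 = 9.38 nmol·min⁻¹.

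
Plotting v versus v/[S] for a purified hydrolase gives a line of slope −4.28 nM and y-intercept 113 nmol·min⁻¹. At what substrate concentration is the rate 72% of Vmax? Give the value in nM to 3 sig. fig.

The Eadie–Hofstee slope gives Km = 4.28 nM (slope = −Km).
v/Vmax = [S]/(Km+[S]) = 0.72 ⇒ [S] = Km·0.72/(1−0.72) = 4.28 × 2.571 = 11.0 nM.

11.0 nM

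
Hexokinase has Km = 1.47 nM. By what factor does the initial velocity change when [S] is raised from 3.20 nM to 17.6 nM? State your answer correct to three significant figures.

Since Vmax cancels, v₂/v₁ = [S]₂(Km+[S]₁) / [S]₁(Km+[S]₂).
= 17.6×(1.47+3.20) / (3.20×(1.47+17.6)) = 82.19/61.02 = 1.35.

1.35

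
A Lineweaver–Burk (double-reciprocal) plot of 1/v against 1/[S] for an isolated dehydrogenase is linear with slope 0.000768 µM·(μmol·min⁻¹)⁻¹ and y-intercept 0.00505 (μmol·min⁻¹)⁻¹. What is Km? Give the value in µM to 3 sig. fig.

y-intercept = 1/Vmax ⇒ Vmax = 198 μmol·min⁻¹; slope = Km/Vmax ⇒ Km = slope × Vmax.
Km = 0.000768 × 198 = 0.152 µM.

0.152 µM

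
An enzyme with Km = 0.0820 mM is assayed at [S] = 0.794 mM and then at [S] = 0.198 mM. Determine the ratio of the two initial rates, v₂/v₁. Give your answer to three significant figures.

0.780

Since Vmax cancels, v₂/v₁ = [S]₂(Km+[S]₁) / [S]₁(Km+[S]₂).
= 0.198×(0.0820+0.794) / (0.794×(0.0820+0.198)) = 0.1734/0.2223 = 0.780.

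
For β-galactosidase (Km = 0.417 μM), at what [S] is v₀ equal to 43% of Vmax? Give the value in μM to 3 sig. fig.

0.315 μM

v/Vmax = [S]/(Km+[S]) = 0.43, so [S] = Km·0.43/(1 − 0.43) = 0.417 × 0.7544.
[S] = 0.315 μM.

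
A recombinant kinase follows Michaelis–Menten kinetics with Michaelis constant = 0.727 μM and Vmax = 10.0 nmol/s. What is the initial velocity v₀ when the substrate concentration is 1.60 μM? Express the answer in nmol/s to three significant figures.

[S]/(Km+[S]) = 1.60/2.327 = 0.6876, the fractional saturation.
v = 0.6876 × Vmax = 0.6876 × 10.0 = 6.88 nmol/s.

6.88 nmol/s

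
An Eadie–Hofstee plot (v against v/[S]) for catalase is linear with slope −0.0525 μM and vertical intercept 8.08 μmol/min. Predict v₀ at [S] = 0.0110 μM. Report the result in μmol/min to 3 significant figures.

1.40 μmol/min

In the Eadie–Hofstee form v = Vmax − Km·(v/[S]), the slope is −Km and the intercept is Vmax, so Km = 0.0525 μM and Vmax = 8.08 μmol/min.
v = 8.08 × 0.0110/(0.0525 + 0.0110) = 1.40 μmol/min.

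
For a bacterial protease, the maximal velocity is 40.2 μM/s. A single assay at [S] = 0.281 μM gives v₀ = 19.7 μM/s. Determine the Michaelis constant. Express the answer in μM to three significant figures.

From v = Vmax[S]/(Km+[S]), Km = [S](Vmax − v)/v.
Km = 0.281 × (40.2 − 19.7) / 19.7 = 5.761/19.7 = 0.292 μM.

0.292 μM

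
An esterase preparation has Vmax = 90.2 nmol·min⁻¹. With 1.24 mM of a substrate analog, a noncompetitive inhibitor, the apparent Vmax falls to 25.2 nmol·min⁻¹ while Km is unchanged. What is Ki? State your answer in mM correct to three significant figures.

0.481 mM

Noncompetitive: Vmax,app = Vmax/α with α = 1 + [I]/Ki.
α = Vmax/Vmax,app = 90.2/25.2 = 3.579.
Since α = 1 + [I]/Ki, [I]/Ki = 3.579 − 1 = 2.579 and Ki = 1.24/2.579 = 0.481 mM.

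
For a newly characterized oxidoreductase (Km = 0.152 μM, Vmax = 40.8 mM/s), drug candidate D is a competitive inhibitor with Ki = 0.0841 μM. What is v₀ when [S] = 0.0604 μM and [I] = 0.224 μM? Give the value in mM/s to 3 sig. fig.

With α = 1 + [I]/Ki = 1 + 0.224/0.0841 = 3.663, the competitive rate law is v = Vmax[S] / (αKm + [S]).
v = 40.8×0.0604 / (3.663×0.152 + 0.0604) = 2.464/0.6173 = 3.99 mM/s.

3.99 mM/s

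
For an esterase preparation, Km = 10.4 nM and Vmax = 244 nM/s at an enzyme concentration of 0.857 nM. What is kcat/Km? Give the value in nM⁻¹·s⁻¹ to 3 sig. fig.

27.4 nM⁻¹·s⁻¹

kcat = Vmax/[E]total = 244/0.857 = 285 s⁻¹.
kcat/Km = 285/10.4 = 27.4 nM⁻¹·s⁻¹.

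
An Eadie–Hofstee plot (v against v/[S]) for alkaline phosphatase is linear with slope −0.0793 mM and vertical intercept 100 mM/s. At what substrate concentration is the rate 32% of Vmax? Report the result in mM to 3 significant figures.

0.0373 mM

The Eadie–Hofstee slope gives Km = 0.0793 mM (slope = −Km).
v/Vmax = [S]/(Km+[S]) = 0.32 ⇒ [S] = Km·0.32/(1−0.32) = 0.0793 × 0.4706 = 0.0373 mM.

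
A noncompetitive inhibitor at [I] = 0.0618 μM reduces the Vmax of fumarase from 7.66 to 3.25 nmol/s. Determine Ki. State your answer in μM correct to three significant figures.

0.0455 μM

Noncompetitive: Vmax,app = Vmax/α with α = 1 + [I]/Ki.
α = Vmax/Vmax,app = 7.66/3.25 = 2.357.
Ki = [I]/(α − 1) = 0.0618/1.357 = 0.0455 μM.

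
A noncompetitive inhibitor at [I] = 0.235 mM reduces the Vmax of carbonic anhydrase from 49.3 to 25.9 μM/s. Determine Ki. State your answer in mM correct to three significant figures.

Noncompetitive: Vmax,app = Vmax/α with α = 1 + [I]/Ki.
α = Vmax/Vmax,app = 49.3/25.9 = 1.903.
Ki = [I]/(α − 1) = 0.235/0.9035 = 0.260 mM.

0.260 mM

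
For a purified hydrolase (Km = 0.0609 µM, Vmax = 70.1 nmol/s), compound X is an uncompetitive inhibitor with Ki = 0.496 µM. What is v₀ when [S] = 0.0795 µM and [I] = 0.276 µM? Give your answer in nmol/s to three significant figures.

With α = 1 + [I]/Ki = 1 + 0.276/0.496 = 1.556, the uncompetitive rate law is v = (Vmax/α)·[S] / (Km/α + [S]).
v = (70.1/1.556)×0.0795 / (0.0609/1.556 + 0.0795) = 3.581/0.1186 = 30.2 nmol/s.

30.2 nmol/s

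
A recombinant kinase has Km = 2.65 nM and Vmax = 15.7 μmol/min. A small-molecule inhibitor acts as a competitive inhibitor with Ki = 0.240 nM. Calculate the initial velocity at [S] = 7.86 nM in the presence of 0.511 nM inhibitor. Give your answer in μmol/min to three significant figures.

α = 1 + [I]/Ki = 1 + 0.511/0.240 = 3.129.
For a competitive inhibitor, Vmax is unchanged and the apparent Km becomes α·Km: Km,app = 8.29 nM, Vmax,app = 15.7 μmol/min.
v = Vmax,app·[S]/(Km,app + [S]) = 15.7 × 7.86/(8.29 + 7.86) = 7.64 μmol/min.

7.64 μmol/min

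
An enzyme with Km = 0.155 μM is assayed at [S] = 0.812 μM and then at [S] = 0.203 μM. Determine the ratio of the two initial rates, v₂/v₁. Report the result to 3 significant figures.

0.675

The fractional saturations are [S]/(Km+[S]) = 0.812/0.9670 = 0.8397 and 0.203/0.3580 = 0.5670.
v₂/v₁ is just their ratio: 0.5670/0.8397 = 0.675.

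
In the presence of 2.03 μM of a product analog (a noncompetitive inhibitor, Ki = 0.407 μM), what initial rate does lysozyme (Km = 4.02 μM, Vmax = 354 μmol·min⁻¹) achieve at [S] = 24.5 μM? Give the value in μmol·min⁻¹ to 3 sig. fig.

50.8 μmol·min⁻¹

α = 1 + [I]/Ki = 1 + 2.03/0.407 = 5.988.
For a noncompetitive inhibitor, Vmax is reduced to Vmax/α while Km is unchanged: Km,app = 4.02 μM, Vmax,app = 59.1 μmol·min⁻¹.
v = Vmax,app·[S]/(Km,app + [S]) = 59.1 × 24.5/(4.02 + 24.5) = 50.8 μmol·min⁻¹.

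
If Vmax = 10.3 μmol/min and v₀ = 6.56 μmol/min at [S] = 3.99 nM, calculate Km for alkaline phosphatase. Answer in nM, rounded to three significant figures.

From v = Vmax[S]/(Km+[S]), Km = [S](Vmax − v)/v.
Km = 3.99 × (10.3 − 6.56) / 6.56 = 14.92/6.56 = 2.27 nM.

2.27 nM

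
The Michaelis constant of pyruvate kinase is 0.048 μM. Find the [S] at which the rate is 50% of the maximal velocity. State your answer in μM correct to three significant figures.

0.0480 μM

v/Vmax = [S]/(Km+[S]) = 0.5, so [S] = Km·0.5/(1 − 0.5) = 0.048 × 1.000.
[S] = 0.0480 μM.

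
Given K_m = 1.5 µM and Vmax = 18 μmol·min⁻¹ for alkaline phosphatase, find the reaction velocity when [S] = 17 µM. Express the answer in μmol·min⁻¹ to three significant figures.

[S]/(Km+[S]) = 17/18.50 = 0.9189, the fractional saturation.
v = 0.9189 × Vmax = 0.9189 × 18 = 16.5 μmol·min⁻¹.

16.5 μmol·min⁻¹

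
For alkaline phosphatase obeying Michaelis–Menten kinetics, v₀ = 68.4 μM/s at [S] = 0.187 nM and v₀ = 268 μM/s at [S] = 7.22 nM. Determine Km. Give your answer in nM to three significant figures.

0.607 nM

From v = Vmax[S]/(Km+[S]), each point gives Vmax = v(Km+[S])/[S].
Equating: 68.4(Km+0.187)/0.187 = 268(Km+7.22)/7.22.
365.8·Km + 68.4 = 37.12·Km + 268, so (365.8 − 37.12)·Km = 268 − 68.4.
Km = 199.6/328.7 = 0.607 nM; then Vmax = 68.4(0.607+0.187)/0.187 = 291 μM/s.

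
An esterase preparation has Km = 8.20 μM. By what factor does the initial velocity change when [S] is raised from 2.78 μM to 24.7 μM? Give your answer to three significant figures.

2.97

Since Vmax cancels, v₂/v₁ = [S]₂(Km+[S]₁) / [S]₁(Km+[S]₂).
= 24.7×(8.20+2.78) / (2.78×(8.20+24.7)) = 271.2/91.46 = 2.97.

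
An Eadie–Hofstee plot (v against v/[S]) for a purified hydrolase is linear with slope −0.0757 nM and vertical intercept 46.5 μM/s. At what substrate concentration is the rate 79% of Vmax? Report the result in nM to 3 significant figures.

The Eadie–Hofstee slope gives Km = 0.0757 nM (slope = −Km).
v/Vmax = [S]/(Km+[S]) = 0.79 ⇒ [S] = Km·0.79/(1−0.79) = 0.0757 × 3.762 = 0.285 nM.

0.285 nM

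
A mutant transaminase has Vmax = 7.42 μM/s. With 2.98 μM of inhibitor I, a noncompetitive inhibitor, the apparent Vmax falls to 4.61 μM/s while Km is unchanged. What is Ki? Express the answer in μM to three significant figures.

Noncompetitive: Vmax,app = Vmax/α with α = 1 + [I]/Ki.
α = Vmax/Vmax,app = 7.42/4.61 = 1.610.
Since α = 1 + [I]/Ki, [I]/Ki = 1.610 − 1 = 0.6095 and Ki = 2.98/0.6095 = 4.89 μM.

4.89 μM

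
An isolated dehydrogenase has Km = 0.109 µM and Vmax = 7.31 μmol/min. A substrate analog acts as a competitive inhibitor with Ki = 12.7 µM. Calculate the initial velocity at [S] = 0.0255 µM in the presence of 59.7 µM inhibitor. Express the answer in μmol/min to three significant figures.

0.288 μmol/min

With α = 1 + [I]/Ki = 1 + 59.7/12.7 = 5.701, the competitive rate law is v = Vmax[S] / (αKm + [S]).
v = 7.31×0.0255 / (5.701×0.109 + 0.0255) = 0.1864/0.6469 = 0.288 μmol/min.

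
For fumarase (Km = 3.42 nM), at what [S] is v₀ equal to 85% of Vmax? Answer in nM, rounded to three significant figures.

v/Vmax = [S]/(Km+[S]) = 0.85, so [S] = Km·0.85/(1 − 0.85) = 3.42 × 5.667.
[S] = 19.4 nM.

19.4 nM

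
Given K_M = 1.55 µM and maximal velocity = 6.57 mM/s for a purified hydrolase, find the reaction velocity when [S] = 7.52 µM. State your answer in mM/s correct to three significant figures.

[S]/(Km+[S]) = 7.52/9.070 = 0.8291, the fractional saturation.
v = 0.8291 × Vmax = 0.8291 × 6.57 = 5.45 mM/s.

5.45 mM/s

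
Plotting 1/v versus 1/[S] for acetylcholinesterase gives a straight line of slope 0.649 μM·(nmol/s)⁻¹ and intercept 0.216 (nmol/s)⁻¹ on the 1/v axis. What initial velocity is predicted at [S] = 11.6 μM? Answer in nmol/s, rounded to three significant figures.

The y-intercept is 1/Vmax, so Vmax = 1/0.216 = 4.63 nmol/s.
The slope is Km/Vmax, so Km = 0.649 × 4.63 = 3.00 μM.
Then v = 4.63 × 11.6/(3.00 + 11.6) = 3.68 nmol/s.

3.68 nmol/s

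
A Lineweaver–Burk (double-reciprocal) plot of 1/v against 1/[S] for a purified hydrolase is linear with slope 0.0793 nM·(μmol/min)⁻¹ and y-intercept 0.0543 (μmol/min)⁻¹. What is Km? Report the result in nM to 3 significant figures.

y-intercept = 1/Vmax ⇒ Vmax = 18.4 μmol/min; slope = Km/Vmax ⇒ Km = slope × Vmax.
Km = 0.0793 × 18.4 = 1.46 nM.

1.46 nM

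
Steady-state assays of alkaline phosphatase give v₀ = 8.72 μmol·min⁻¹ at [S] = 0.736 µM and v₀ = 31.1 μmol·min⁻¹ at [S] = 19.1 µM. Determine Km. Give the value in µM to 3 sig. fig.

2.19 µM

In reciprocal form, 1/v = (Km/Vmax)·(1/[S]) + 1/Vmax. The two points give (1/[S], 1/v) = (1.359, 0.1147) and (0.05236, 0.03215).
Slope = (0.1147 − 0.03215)/(1.359 − 0.05236) = 0.06317; intercept = 0.1147 − 0.06317×1.359 = 0.02885.
Vmax = 1/intercept = 34.7 μmol·min⁻¹; Km = slope × Vmax = 0.06317 × 34.7 = 2.19 µM.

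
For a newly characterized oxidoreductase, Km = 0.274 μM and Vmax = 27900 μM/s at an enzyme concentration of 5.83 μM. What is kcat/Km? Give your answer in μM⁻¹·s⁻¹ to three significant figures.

kcat = Vmax/[E]total = 27900/5.83 = 4790 s⁻¹.
kcat/Km = 4790/0.274 = 17500 μM⁻¹·s⁻¹.

17500 μM⁻¹·s⁻¹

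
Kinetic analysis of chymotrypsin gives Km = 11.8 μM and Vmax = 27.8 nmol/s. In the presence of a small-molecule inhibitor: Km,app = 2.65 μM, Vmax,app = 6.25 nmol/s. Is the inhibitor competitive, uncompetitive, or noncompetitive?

Both Km and Vmax decrease by the same factor (~4.45-fold) — characteristic of uncompetitive inhibition.

uncompetitive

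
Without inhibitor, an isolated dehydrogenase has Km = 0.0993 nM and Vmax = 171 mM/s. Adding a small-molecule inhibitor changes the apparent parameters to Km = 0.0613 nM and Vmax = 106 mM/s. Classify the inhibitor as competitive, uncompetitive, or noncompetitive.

uncompetitive

Both Km and Vmax decrease by the same factor (~1.62-fold) — characteristic of uncompetitive inhibition.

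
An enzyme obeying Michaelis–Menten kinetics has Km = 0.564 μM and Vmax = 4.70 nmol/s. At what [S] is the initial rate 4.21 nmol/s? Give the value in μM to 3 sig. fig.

Rearranging v = Vmax[S]/(Km+[S]) gives [S] = Km·v/(Vmax − v).
[S] = 0.564 × 4.21 / (4.70 − 4.21) = 2.374/0.4900 = 4.85 μM.

4.85 μM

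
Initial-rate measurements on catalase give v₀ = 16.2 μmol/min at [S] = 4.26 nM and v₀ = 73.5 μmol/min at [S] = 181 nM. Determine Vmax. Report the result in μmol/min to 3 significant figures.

80.4 μmol/min

From v = Vmax[S]/(Km+[S]), each point gives Vmax = v(Km+[S])/[S].
Equating: 16.2(Km+4.26)/4.26 = 73.5(Km+181)/181.
3.803·Km + 16.2 = 0.4061·Km + 73.5, so (3.803 − 0.4061)·Km = 73.5 − 16.2.
Km = 57.30/3.397 = 16.9 nM; then Vmax = 16.2(16.9+4.26)/4.26 = 80.4 μmol/min.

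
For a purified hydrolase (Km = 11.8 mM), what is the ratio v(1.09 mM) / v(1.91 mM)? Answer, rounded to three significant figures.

0.607

Since Vmax cancels, v₂/v₁ = [S]₂(Km+[S]₁) / [S]₁(Km+[S]₂).
= 1.09×(11.8+1.91) / (1.91×(11.8+1.09)) = 14.94/24.62 = 0.607.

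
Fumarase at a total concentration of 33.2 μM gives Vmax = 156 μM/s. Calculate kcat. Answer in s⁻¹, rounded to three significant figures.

4.70 s⁻¹

kcat = Vmax/[E]total = 156 μM/s / 33.2 μM = 4.70 s⁻¹.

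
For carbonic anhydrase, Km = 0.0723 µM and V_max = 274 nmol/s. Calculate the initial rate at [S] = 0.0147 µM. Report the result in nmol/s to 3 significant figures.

46.3 nmol/s

v = Vmax·[S]/(Km + [S]) = 274 × 0.0147 / (0.0723 + 0.0147)
  = 4.028 / 0.08700 = 46.3 nmol/s.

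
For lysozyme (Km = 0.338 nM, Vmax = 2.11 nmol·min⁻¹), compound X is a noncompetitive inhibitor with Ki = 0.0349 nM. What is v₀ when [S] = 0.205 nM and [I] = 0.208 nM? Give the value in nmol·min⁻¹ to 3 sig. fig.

With α = 1 + [I]/Ki = 1 + 0.208/0.0349 = 6.960, the noncompetitive rate law is v = (Vmax/α)·[S] / (Km + [S]).
v = (2.11/6.960)×0.205 / (0.338 + 0.205) = 0.06215/0.5430 = 0.114 nmol·min⁻¹.

0.114 nmol·min⁻¹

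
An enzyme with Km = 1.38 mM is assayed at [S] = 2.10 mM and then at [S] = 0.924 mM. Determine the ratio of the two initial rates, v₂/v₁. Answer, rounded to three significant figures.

0.665

Since Vmax cancels, v₂/v₁ = [S]₂(Km+[S]₁) / [S]₁(Km+[S]₂).
= 0.924×(1.38+2.10) / (2.10×(1.38+0.924)) = 3.216/4.838 = 0.665.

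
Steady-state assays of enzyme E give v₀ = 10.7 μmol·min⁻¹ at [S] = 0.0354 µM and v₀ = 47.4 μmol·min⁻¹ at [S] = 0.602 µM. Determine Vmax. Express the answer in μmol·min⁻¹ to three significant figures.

In reciprocal form, 1/v = (Km/Vmax)·(1/[S]) + 1/Vmax. The two points give (1/[S], 1/v) = (28.25, 0.09346) and (1.661, 0.02110).
Slope = (0.09346 − 0.02110)/(28.25 − 1.661) = 0.002722; intercept = 0.09346 − 0.002722×28.25 = 0.01658.
Vmax = 1/intercept = 60.3 μmol·min⁻¹; Km = slope × Vmax = 0.002722 × 60.3 = 0.164 µM.

60.3 μmol·min⁻¹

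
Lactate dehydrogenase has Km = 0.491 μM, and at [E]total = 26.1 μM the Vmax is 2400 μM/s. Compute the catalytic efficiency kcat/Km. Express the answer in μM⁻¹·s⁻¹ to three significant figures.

kcat = Vmax/[E]total = 2400/26.1 = 92.0 s⁻¹.
kcat/Km = 92.0/0.491 = 187 μM⁻¹·s⁻¹.

187 μM⁻¹·s⁻¹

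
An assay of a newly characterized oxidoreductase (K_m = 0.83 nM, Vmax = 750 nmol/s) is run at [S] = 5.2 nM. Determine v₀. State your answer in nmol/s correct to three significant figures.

v = Vmax·[S]/(Km + [S]) = 750 × 5.2 / (0.83 + 5.2)
  = 3900 / 6.030 = 647 nmol/s.

647 nmol/s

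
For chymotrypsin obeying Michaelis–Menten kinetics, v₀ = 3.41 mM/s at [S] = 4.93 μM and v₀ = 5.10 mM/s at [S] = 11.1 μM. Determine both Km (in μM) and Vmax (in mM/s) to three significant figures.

From v = Vmax[S]/(Km+[S]), each point gives Vmax = v(Km+[S])/[S].
Equating: 3.41(Km+4.93)/4.93 = 5.10(Km+11.1)/11.1.
0.6917·Km + 3.41 = 0.4595·Km + 5.10, so (0.6917 − 0.4595)·Km = 5.10 − 3.41.
Km = 1.690/0.2322 = 7.28 μM; then Vmax = 3.41(7.28+4.93)/4.93 = 8.44 mM/s.

Km = 7.28 μM; Vmax = 8.44 mM/s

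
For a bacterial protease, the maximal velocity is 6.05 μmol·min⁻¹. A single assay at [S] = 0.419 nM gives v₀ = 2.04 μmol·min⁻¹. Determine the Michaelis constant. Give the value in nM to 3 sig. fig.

0.824 nM

From v = Vmax[S]/(Km+[S]), Km = [S](Vmax − v)/v.
Km = 0.419 × (6.05 − 2.04) / 2.04 = 1.680/2.04 = 0.824 nM.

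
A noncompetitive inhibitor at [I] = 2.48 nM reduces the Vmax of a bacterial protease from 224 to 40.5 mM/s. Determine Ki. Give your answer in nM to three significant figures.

Noncompetitive: Vmax,app = Vmax/α with α = 1 + [I]/Ki.
α = Vmax/Vmax,app = 224/40.5 = 5.531.
Since α = 1 + [I]/Ki, [I]/Ki = 5.531 − 1 = 4.531 and Ki = 2.48/4.531 = 0.547 nM.

0.547 nM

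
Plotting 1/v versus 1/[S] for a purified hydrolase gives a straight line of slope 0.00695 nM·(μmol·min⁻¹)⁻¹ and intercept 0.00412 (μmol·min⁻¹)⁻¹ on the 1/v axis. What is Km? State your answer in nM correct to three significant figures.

1.69 nM

y-intercept = 1/Vmax ⇒ Vmax = 243 μmol·min⁻¹; slope = Km/Vmax ⇒ Km = slope × Vmax.
Km = 0.00695 × 243 = 1.69 nM.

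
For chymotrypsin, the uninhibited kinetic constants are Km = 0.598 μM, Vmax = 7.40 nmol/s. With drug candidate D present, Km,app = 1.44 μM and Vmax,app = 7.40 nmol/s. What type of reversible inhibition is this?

Km increases (0.598 → 1.44 μM) while Vmax is unchanged — the hallmark of competitive inhibition.

competitive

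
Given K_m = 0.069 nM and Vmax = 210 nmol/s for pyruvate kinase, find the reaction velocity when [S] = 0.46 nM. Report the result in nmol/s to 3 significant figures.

183 nmol/s

v = Vmax·[S]/(Km + [S]) = 210 × 0.46 / (0.069 + 0.46)
  = 96.60 / 0.5290 = 183 nmol/s.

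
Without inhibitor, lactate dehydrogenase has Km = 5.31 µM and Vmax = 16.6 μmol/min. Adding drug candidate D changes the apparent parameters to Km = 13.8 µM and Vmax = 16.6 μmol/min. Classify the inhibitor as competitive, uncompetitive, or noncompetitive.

competitive

Km increases (5.31 → 13.8 µM) while Vmax is unchanged — the hallmark of competitive inhibition.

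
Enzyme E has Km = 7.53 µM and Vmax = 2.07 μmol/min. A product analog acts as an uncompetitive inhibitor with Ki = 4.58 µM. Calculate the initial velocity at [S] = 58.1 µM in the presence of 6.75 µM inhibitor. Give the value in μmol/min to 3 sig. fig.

0.795 μmol/min

α = 1 + [I]/Ki = 1 + 6.75/4.58 = 2.474.
For an uncompetitive inhibitor, both parameters are divided by α, giving Vmax/α and Km/α: Km,app = 3.04 µM, Vmax,app = 0.837 μmol/min.
v = Vmax,app·[S]/(Km,app + [S]) = 0.837 × 58.1/(3.04 + 58.1) = 0.795 μmol/min.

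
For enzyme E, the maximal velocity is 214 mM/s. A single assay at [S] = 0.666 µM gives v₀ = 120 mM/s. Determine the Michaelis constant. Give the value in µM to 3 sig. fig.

v/Vmax = 120/214 = 0.5607 = [S]/(Km+[S]).
So Km + [S] = [S]/0.5607 = 1.188 µM, giving Km = 1.188 − 0.666 = 0.522 µM.

0.522 µM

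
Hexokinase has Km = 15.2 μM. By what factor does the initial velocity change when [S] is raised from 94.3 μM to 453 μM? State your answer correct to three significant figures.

1.12

The fractional saturations are [S]/(Km+[S]) = 94.3/109.5 = 0.8612 and 453/468.2 = 0.9675.
v₂/v₁ is just their ratio: 0.9675/0.8612 = 1.12.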